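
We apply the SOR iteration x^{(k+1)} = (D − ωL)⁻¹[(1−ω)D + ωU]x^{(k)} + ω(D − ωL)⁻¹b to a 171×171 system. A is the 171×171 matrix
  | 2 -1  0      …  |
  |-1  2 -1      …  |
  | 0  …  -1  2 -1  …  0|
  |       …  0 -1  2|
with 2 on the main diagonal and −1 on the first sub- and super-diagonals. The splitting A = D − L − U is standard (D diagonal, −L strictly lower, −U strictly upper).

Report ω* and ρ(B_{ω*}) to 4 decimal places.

ω* = 1.9641, ρ_SOR = 0.9641

spectrum of D⁻¹(L+U) = {cos(kπ/172) : 1≤k≤171}; ρ_J = cos(π/172) = 0.9998.
√(1 − cos²(π/172)) = sin(π/172) ≈ 0.01826.
Then 2/(1+√(1−ρ_J²)) = 2/(1+0.01826); ω* = 2/1.01826 = 1.9641.
Hence ρ(B_{ω*}) = 1.9641 − 1 = 0.9641.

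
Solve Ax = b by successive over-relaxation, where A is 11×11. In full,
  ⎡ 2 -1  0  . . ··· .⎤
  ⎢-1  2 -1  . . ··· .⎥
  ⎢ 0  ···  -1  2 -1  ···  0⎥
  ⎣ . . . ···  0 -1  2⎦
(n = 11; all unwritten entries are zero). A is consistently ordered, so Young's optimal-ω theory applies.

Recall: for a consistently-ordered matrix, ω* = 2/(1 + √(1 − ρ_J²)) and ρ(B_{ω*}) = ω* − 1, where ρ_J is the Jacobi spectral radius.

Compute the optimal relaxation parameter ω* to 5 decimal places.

ω* = 1.58879

[ρ_J] n=11: ρ(B_J) = cos(π/(n+1)) = cos(π/12) = 0.96593.
root = sin(π/12) = 0.258819  (since 1−cos² = sin²).
[ω*] 2 ÷ (1 + 0.258819) = 2 ÷ 1.258819 = 1.58879.
At ω = 1.58879 every |λ(B_ω)| = ω−1, so ρ_SOR = 0.58879.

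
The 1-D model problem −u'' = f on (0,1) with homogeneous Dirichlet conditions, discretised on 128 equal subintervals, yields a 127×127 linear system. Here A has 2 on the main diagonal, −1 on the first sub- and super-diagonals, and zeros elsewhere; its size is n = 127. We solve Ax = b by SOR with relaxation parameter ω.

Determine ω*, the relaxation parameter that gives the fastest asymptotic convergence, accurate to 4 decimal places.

n=127: λ(B_J) = 1 − λ(A)/2 = cos(kπ/128); k=1 gives ρ_J = 0.9997.
1 − cos²(π/128) = sin²(π/128) ⇒ √(1−ρ_J²) = sin(π/128) = 0.02454.
So ω* = 2/1.02454 = 1.9521 (Young).
Hence ρ(B_{ω*}) = 1.9521 − 1 = 0.9521.

ω* = 1.9521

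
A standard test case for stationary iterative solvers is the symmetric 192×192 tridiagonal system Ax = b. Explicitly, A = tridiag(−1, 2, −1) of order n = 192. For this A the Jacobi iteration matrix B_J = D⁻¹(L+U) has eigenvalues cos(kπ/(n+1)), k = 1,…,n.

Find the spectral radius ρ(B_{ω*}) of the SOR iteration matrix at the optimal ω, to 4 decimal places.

B_J for the 192×192 system has eigenvalues cos(kπ/193); ρ_J = cos(π/193) = 0.9999.
root = sin(π/193) = 0.01628  (since 1−cos² = sin²).
Then 2/(1+√(1−ρ_J²)) = 2/(1+0.01628); ω* = 2/1.01628 = 1.9680.
ρ(B_{ω*}) = ω*−1 = 0.9680

ρ_SOR = 0.9680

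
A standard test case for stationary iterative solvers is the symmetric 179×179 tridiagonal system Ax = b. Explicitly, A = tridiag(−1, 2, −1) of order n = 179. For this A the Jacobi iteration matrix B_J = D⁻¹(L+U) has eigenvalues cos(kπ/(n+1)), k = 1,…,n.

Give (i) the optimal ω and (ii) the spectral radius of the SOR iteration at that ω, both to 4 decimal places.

ω* = 1.9657, ρ_SOR = 0.9657

[ρ_J] n=179: ρ(B_J) = cos(π/(n+1)) = cos(π/180) = 0.9998.
√(1 − cos²(π/180)) = sin(π/180) ≈ 0.01745.
Young: ω* = 2/(1+√(1−ρ_J²)) = 2/(1+0.01745) = 2/1.01745 = 1.9657.
ρ_SOR = ω* − 1 = 1.9657 − 1 = 0.9657.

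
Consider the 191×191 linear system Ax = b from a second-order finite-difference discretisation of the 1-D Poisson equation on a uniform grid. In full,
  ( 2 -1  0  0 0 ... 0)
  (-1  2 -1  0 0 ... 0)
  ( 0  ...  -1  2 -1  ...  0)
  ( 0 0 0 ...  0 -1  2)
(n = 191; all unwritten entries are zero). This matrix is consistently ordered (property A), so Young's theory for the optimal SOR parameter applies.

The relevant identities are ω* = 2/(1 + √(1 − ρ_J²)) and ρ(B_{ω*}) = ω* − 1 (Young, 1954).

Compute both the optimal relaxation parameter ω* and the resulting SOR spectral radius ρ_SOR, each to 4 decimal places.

ω* = 1.9678, ρ_SOR = 0.9678

½·tridiag(1,0,1) at n=191: λ_k = cos(kπ/192); max |λ| at k=1 ⇒ ρ_J = cos(π/192) ≈ 0.9999.
√(1−ρ_J²) simplifies to sin(π/192) = 0.01636.
So ω* = 2/1.01636 = 1.9678 (Young).
ρ_SOR = ω* − 1 = 1.9678 − 1 = 0.9678.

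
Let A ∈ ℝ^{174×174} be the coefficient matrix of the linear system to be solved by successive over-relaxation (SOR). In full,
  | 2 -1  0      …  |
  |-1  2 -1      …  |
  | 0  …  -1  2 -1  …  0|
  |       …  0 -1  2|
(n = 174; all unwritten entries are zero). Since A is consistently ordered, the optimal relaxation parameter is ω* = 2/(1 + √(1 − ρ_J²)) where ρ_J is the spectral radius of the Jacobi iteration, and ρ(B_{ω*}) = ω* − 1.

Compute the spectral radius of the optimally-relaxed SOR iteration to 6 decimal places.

[ρ_J] n=174: ρ(B_J) = cos(π/(n+1)) = cos(π/175) = 0.999839.
√(1−ρ_J²) = |sin(π/175)| = 0.0179510
So ω* = 2/1.0179510 = 1.964731 (Young).
Hence ρ(B_{ω*}) = 1.964731 − 1 = 0.964731.

ρ_SOR = 0.964731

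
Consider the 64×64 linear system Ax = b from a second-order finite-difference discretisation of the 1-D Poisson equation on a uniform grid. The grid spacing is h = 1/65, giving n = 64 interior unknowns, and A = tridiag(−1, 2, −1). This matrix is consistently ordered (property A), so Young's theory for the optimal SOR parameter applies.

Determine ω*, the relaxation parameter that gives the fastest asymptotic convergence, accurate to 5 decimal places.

ω* = 1.90783

ρ_J = max_k |cos(kπ/65)| = cos(π/65) = 0.99883
√(1−ρ_J²) = |sin(π/65)| = 0.048313
[ω*] 2 ÷ (1 + 0.048313) = 2 ÷ 1.048313 = 1.90783.
and ρ(B_{ω*}) = 1.90783 − 1 = 0.90783.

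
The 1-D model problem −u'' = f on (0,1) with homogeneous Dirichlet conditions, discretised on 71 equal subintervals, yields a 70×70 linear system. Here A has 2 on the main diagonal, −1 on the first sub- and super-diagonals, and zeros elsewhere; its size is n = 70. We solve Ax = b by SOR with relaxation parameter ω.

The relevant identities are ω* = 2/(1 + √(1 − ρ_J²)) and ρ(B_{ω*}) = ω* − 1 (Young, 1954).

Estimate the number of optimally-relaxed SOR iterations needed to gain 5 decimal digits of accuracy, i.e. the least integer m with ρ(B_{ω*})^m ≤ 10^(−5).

m = 131

B_J for the 70×70 system has eigenvalues cos(kπ/71); ρ_J = cos(π/71) = 0.9990212.
√(1 − cos²(π/71)) = sin(π/71) ≈ 0.0442333.
[ω*] 2 ÷ (1 + 0.0442333) = 2 ÷ 1.0442333 = 1.9152808.
[ρ_SOR] ω* − 1 = 0.9152808.
Need (0.9152808)^m ≤ 10^(−5): m ≥ 5·ln10/|ln 0.9152808| = 11.5129/0.0885244 = 130.053 ⇒ m = 131.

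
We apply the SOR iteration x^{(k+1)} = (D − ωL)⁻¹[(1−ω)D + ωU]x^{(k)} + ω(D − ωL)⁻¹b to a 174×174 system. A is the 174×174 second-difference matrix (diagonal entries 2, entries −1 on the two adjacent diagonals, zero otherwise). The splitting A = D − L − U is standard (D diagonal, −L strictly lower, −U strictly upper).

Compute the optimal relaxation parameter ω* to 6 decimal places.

spectrum of D⁻¹(L+U) = {cos(kπ/175) : 1≤k≤174}; ρ_J = cos(π/175) = 0.999839.
root = sin(π/175) = 0.0179510  (since 1−cos² = sin²).
Young: ω* = 2/(1+√(1−ρ_J²)) = 2/(1+0.0179510) = 2/1.0179510 = 1.964731.
ρ_SOR = ω* − 1 ≈ 0.964731.

ω* = 1.964731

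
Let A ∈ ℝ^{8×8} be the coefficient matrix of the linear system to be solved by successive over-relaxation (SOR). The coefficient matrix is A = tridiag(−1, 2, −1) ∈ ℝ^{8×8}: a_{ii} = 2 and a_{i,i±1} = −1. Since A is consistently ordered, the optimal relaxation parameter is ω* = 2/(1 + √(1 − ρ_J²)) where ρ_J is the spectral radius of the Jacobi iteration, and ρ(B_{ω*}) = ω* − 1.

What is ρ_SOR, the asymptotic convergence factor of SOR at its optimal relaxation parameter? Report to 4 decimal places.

spectrum of D⁻¹(L+U) = {cos(kπ/9) : 1≤k≤8}; ρ_J = cos(π/9) = 0.9397.
root = sin(π/9) = 0.34202  (since 1−cos² = sin²).
Young: ω* = 2/(1+√(1−ρ_J²)) = 2/(1+0.34202) = 2/1.34202 = 1.4903.
ρ_SOR = ω* − 1 ≈ 0.4903.

ρ_SOR = 0.4903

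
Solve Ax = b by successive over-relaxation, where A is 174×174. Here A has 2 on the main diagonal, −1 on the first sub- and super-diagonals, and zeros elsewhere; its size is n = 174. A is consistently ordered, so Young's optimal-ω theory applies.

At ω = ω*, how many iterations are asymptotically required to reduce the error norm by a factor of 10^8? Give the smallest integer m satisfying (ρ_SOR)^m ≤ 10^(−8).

m = 514

n=174: λ(B_J) = 1 − λ(A)/2 = cos(kπ/175); k=1 gives ρ_J = 0.9998389.
√(1 − cos²(π/175)) = sin(π/175) ≈ 0.0179510.
ω* = 2/(1 + 0.0179510) = 2/1.0179510 = 1.9647311.
At ω = 1.9647311 every |λ(B_ω)| = ω−1, so ρ_SOR = 0.9647311.
(0.9647311)^m ≤ 10^{−8}  ⇒  m·ln(0.9647311) ≤ −8·ln10  ⇒  m ≥ 513.027  ⇒  m = 514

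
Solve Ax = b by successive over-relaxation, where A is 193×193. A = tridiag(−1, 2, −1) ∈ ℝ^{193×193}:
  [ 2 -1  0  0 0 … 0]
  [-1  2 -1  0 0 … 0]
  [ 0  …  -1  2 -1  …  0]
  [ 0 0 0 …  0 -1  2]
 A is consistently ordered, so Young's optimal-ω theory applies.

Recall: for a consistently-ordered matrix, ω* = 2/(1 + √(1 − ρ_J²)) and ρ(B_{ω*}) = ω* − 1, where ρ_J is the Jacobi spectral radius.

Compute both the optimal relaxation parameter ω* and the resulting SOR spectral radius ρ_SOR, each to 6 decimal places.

With n=193, ρ(Jacobi) = cos(π/194) = 0.999869.
1 − cos²(π/194) = sin²(π/194) ⇒ √(1−ρ_J²) = sin(π/194) = 0.0161931.
So ω* = 2/1.0161931 = 1.968130 (Young).
ρ_SOR = ω* − 1 ≈ 0.968130.

ω* = 1.968130, ρ_SOR = 0.968130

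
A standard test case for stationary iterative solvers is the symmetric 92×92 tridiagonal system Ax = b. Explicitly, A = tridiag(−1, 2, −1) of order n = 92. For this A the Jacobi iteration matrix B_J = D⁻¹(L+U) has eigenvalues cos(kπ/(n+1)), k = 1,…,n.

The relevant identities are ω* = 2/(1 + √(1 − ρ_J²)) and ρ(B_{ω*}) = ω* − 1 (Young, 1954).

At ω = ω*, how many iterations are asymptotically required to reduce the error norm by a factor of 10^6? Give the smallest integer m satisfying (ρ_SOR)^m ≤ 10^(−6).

½·tridiag(1,0,1) at n=92: λ_k = cos(kπ/93); max |λ| at k=1 ⇒ ρ_J = cos(π/93) ≈ 0.9994295.
√(1−ρ_J²) = |sin(π/93)| = 0.0337741
Then 2/(1+√(1−ρ_J²)) = 2/(1+0.0337741); ω* = 2/1.0337741 = 1.9346586.
ρ(B_{ω*}) = ω*−1 = 0.9346586
m ≥ 6·ln10 / (−ln 0.9346586) = 204.450; smallest integer m = 205.

m = 205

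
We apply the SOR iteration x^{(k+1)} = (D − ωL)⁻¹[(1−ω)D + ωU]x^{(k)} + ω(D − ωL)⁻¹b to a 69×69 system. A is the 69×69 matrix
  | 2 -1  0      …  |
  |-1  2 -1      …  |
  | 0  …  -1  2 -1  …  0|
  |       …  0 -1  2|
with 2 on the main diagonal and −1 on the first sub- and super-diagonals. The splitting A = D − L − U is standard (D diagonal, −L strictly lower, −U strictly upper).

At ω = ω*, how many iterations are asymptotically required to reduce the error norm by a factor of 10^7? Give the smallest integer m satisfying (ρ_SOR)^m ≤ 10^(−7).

m = 180

[ρ_J] n=69: ρ(B_J) = cos(π/(n+1)) = cos(π/70) = 0.9989931.
1 − cos²(π/70) = sin²(π/70) ⇒ √(1−ρ_J²) = sin(π/70) = 0.0448648.
ω* = 2 / (1 + 0.0448648) = 2 / 1.0448648 ≈ 1.9141232.
At ω = 1.9141232 every |λ(B_ω)| = ω−1, so ρ_SOR = 0.9141232.
Need (0.9141232)^m ≤ 10^(−7): m ≥ 7·ln10/|ln 0.9141232| = 16.1181/0.0897899 = 179.509 ⇒ m = 180.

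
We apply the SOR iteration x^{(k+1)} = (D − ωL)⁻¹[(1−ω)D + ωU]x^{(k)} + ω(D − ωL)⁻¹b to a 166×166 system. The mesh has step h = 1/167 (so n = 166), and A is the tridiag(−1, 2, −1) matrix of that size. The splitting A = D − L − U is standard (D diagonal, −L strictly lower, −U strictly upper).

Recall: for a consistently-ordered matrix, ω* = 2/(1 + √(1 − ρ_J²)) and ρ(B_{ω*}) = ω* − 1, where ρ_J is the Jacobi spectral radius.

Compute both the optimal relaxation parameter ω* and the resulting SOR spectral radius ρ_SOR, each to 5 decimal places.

spectrum of D⁻¹(L+U) = {cos(kπ/167) : 1≤k≤166}; ρ_J = cos(π/167) = 0.99982.
root = sin(π/167) = 0.018811  (since 1−cos² = sin²).
ω* = 2 / (1 + 0.018811) = 2 / 1.018811 ≈ 1.96307.
Hence ρ(B_{ω*}) = 1.96307 − 1 = 0.96307.

ω* = 1.96307, ρ_SOR = 0.96307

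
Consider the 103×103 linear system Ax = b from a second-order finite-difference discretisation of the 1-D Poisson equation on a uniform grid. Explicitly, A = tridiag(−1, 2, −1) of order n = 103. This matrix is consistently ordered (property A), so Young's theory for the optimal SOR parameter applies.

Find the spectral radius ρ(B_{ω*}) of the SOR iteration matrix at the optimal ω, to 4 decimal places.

ρ_SOR = 0.9414

[ρ_J] n=103: ρ(B_J) = cos(π/(n+1)) = cos(π/104) = 0.9995.
1 − cos²(π/104) = sin²(π/104) ⇒ √(1−ρ_J²) = sin(π/104) = 0.03020.
[ω*] 2 ÷ (1 + 0.03020) = 2 ÷ 1.03020 = 1.9414.
and ρ(B_{ω*}) = 1.9414 − 1 = 0.9414.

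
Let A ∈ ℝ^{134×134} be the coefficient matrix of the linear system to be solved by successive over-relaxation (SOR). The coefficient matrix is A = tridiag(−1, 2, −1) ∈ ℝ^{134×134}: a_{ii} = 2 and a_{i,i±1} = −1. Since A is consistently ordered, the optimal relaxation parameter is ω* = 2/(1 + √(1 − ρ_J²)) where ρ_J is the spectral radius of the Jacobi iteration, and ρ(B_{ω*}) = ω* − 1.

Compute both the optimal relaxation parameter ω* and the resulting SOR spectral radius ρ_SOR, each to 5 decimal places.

ρ_J = max_k |cos(kπ/135)| = cos(π/135) = 0.99973
√(1−ρ_J²) = |sin(π/135)| = 0.023269
Young: ω* = 2/(1+√(1−ρ_J²)) = 2/(1+0.023269) = 2/1.023269 = 1.95452.
ρ_SOR = ω* − 1 = 1.95452 − 1 = 0.95452.

ω* = 1.95452, ρ_SOR = 0.95452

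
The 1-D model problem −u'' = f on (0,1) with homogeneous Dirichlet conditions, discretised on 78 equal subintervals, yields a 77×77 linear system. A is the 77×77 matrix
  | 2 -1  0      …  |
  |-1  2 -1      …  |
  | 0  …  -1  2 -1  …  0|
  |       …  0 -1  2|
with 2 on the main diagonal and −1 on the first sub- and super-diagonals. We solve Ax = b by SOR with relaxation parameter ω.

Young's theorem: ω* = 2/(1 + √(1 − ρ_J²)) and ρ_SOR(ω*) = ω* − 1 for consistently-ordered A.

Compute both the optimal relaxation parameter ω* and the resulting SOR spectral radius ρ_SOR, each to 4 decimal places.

ω* = 1.9226, ρ_SOR = 0.9226

½·tridiag(1,0,1) at n=77: λ_k = cos(kπ/78); max |λ| at k=1 ⇒ ρ_J = cos(π/78) ≈ 0.9992.
√(1−ρ_J²) = |sin(π/78)| = 0.04027
ω* = 2/(1 + 0.04027) = 2/1.04027 = 1.9226.
ρ(B_{ω*}) = ω*−1 = 0.9226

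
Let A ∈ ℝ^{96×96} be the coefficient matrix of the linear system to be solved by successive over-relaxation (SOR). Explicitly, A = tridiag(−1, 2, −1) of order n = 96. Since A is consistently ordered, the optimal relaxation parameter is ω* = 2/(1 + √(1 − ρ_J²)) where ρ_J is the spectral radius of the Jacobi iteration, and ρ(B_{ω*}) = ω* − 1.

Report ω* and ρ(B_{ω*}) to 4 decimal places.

spectrum of D⁻¹(L+U) = {cos(kπ/97) : 1≤k≤96}; ρ_J = cos(π/97) = 0.9995.
√(1 − cos²(π/97)) = sin(π/97) ≈ 0.03238.
Young: ω* = 2/(1+√(1−ρ_J²)) = 2/(1+0.03238) = 2/1.03238 = 1.9373.
ρ(B_{ω*}) = ω*−1 = 0.9373

ω* = 1.9373, ρ_SOR = 0.9373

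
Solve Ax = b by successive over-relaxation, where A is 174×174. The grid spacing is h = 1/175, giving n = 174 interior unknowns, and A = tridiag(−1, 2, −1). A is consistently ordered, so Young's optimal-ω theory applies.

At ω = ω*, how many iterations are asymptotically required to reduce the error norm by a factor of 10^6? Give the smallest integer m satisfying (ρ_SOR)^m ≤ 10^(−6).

B_J for the 174×174 system has eigenvalues cos(kπ/175); ρ_J = cos(π/175) = 0.9998389.
√(1−ρ_J²) simplifies to sin(π/175) = 0.0179510.
ω* = 2/(1 + 0.0179510) = 2/1.0179510 = 1.9647311.
ρ(B_{ω*}) = ω*−1 = 0.9647311
(0.9647311)^m ≤ 10^{−6}  ⇒  m·ln(0.9647311) ≤ −6·ln10  ⇒  m ≥ 384.770  ⇒  m = 385

m = 385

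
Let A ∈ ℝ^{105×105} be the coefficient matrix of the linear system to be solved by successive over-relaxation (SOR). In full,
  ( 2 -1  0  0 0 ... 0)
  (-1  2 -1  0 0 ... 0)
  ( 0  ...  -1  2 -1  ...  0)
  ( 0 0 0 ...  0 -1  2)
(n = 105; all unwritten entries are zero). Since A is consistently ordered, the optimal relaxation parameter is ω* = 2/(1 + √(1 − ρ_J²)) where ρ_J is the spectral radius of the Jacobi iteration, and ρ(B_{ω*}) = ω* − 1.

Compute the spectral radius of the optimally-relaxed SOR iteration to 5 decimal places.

ρ_SOR = 0.94244

spectrum of D⁻¹(L+U) = {cos(kπ/106) : 1≤k≤105}; ρ_J = cos(π/106) = 0.99956.
√(1 − cos²(π/106)) = sin(π/106) ≈ 0.029633.
ω* = 2/(1 + 0.029633) = 2/1.029633 = 1.94244.
[ρ_SOR] ω* − 1 = 0.94244.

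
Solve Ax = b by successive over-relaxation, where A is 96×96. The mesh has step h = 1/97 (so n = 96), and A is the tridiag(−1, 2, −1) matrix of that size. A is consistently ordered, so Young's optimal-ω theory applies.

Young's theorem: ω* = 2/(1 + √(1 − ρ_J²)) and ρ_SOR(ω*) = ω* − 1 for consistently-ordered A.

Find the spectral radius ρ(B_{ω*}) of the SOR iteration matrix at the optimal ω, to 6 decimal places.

ρ_SOR = 0.937268

½·tridiag(1,0,1) at n=96: λ_k = cos(kπ/97); max |λ| at k=1 ⇒ ρ_J = cos(π/97) ≈ 0.999476.
√(1−ρ_J²) = |sin(π/97)| = 0.0323819
ω* = 2/(1 + 0.0323819) = 2/1.0323819 = 1.937268.
ρ(B_{ω*}) = ω*−1 = 0.937268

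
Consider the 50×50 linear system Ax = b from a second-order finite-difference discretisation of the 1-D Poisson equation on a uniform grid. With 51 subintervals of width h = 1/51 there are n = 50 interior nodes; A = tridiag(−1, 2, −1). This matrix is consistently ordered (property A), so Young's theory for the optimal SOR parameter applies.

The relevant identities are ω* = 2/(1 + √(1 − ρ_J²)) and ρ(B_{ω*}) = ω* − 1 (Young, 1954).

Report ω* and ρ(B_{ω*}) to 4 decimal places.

ω* = 1.8840, ρ_SOR = 0.8840

B_J for the 50×50 system has eigenvalues cos(kπ/51); ρ_J = cos(π/51) = 0.9981.
1 − cos²(π/51) = sin²(π/51) ⇒ √(1−ρ_J²) = sin(π/51) = 0.06156.
Young: ω* = 2/(1+√(1−ρ_J²)) = 2/(1+0.06156) = 2/1.06156 = 1.8840.
ρ_SOR = ω* − 1 ≈ 0.8840.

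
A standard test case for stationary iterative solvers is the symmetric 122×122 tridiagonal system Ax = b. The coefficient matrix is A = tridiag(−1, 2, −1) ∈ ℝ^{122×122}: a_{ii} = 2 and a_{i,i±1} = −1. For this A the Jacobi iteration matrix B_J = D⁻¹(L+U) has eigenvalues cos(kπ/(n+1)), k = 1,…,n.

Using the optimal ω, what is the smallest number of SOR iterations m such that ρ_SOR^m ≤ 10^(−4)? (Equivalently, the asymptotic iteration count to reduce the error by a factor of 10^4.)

m = 181

[ρ_J] n=122: ρ(B_J) = cos(π/(n+1)) = cos(π/123) = 0.9996738.
1 − cos²(π/123) = sin²(π/123) ⇒ √(1−ρ_J²) = sin(π/123) = 0.0255386.
Young: ω* = 2/(1+√(1−ρ_J²)) = 2/(1+0.0255386) = 2/1.0255386 = 1.9501948.
ρ_SOR = ω* − 1 = 1.9501948 − 1 = 0.9501948.
m ≥ 4·ln10 / (−ln 0.9501948) = 180.283; smallest integer m = 181.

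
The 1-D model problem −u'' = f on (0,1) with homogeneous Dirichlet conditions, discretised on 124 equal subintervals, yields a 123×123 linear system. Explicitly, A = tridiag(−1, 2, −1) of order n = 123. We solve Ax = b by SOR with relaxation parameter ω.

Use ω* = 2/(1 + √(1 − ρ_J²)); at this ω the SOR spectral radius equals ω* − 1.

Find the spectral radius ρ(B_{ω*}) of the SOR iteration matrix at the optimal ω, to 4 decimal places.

ρ_SOR = 0.9506

With n=123, ρ(Jacobi) = cos(π/124) = 0.9997.
1 − cos²(π/124) = sin²(π/124) ⇒ √(1−ρ_J²) = sin(π/124) = 0.02533.
[ω*] 2 ÷ (1 + 0.02533) = 2 ÷ 1.02533 = 1.9506.
ρ_SOR = ω* − 1 ≈ 0.9506.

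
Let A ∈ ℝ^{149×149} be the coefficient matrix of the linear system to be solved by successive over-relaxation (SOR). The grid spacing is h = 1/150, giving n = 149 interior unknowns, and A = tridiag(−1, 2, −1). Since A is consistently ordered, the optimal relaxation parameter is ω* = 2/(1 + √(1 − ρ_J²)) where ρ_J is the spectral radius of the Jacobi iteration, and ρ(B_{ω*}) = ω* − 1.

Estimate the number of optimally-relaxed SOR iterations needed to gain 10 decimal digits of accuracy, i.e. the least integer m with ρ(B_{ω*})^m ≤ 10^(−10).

m = 550

n=149: λ(B_J) = 1 − λ(A)/2 = cos(kπ/150); k=1 gives ρ_J = 0.9997807.
√(1−ρ_J²) simplifies to sin(π/150) = 0.0209424.
Then 2/(1+√(1−ρ_J²)) = 2/(1+0.0209424); ω* = 2/1.0209424 = 1.9589744.
ρ_SOR = ω* − 1 = 1.9589744 − 1 = 0.9589744.
10·ln10 = 23.0259; −ln(0.9589744) = 0.0418909; m = ⌈23.0259/0.0418909⌉ = ⌈549.664⌉ = 550.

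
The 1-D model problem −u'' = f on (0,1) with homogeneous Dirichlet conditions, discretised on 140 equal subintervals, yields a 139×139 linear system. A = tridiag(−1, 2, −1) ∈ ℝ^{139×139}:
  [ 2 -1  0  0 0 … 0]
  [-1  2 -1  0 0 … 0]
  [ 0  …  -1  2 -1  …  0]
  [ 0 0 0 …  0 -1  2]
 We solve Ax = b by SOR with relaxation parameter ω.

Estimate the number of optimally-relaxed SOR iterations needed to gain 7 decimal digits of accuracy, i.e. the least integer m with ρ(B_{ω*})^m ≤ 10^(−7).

m = 360

n=139: λ(B_J) = 1 − λ(A)/2 = cos(kπ/140); k=1 gives ρ_J = 0.9997482.
√(1−ρ_J²) simplifies to sin(π/140) = 0.0224381.
ω* = 2/(1 + 0.0224381) = 2/1.0224381 = 1.9561086.
At ω = 1.9561086 every |λ(B_ω)| = ω−1, so ρ_SOR = 0.9561086.
7·ln10 = 16.1181; −ln(0.9561086) = 0.0448838; m = ⌈16.1181/0.0448838⌉ = ⌈359.107⌉ = 360.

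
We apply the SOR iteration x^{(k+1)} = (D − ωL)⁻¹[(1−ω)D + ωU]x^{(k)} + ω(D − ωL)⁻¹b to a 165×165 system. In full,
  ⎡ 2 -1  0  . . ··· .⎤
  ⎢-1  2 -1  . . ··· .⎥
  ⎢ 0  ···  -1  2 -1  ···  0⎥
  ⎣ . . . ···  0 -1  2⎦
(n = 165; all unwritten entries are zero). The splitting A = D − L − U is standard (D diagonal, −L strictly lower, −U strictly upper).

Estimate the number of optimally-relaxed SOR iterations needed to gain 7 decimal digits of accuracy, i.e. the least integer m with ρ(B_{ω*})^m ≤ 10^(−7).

n=165: λ(B_J) = 1 − λ(A)/2 = cos(kπ/166); k=1 gives ρ_J = 0.9998209.
1 − cos²(π/166) = sin²(π/166) ⇒ √(1−ρ_J²) = sin(π/166) = 0.0189241.
So ω* = 2/1.0189241 = 1.9628547 (Young).
ρ(B_{ω*}) = ω*−1 = 0.9628547
ρ_SOR^m ≤ 10^(−7) ⇔ m ≥ 7·ln10/(−ln 0.9628547) = 16.1181/0.0378528 = 425.810; m = ⌈425.810⌉ = 426.

m = 426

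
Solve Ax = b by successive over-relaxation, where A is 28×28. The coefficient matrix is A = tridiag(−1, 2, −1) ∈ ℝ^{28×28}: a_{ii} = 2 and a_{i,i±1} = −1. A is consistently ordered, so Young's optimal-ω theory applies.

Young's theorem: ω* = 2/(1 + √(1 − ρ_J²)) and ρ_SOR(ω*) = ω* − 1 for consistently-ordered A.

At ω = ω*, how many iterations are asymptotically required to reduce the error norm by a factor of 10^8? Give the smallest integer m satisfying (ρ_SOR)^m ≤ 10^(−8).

m = 85

[ρ_J] n=28: ρ(B_J) = cos(π/(n+1)) = cos(π/29) = 0.9941380.
1 − cos²(π/29) = sin²(π/29) ⇒ √(1−ρ_J²) = sin(π/29) = 0.1081190.
ω* = 2/(1+0.1081190) = 1.8048603
At ω = 1.8048603 every |λ(B_ω)| = ω−1, so ρ_SOR = 0.8048603.
Need (0.8048603)^m ≤ 10^(−8): m ≥ 8·ln10/|ln 0.8048603| = 18.4207/0.217087 = 84.854 ⇒ m = 85.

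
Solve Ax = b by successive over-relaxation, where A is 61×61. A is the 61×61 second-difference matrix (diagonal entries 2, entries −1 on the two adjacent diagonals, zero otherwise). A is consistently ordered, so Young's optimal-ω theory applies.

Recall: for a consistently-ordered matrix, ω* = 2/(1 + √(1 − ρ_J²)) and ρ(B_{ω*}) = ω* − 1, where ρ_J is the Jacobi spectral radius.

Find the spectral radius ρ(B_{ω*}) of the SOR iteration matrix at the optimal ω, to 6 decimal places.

ρ_SOR = 0.903585

B_J for the 61×61 system has eigenvalues cos(kπ/62); ρ_J = cos(π/62) = 0.998717.
√(1 − cos²(π/62)) = sin(π/62) ≈ 0.0506492.
Young: ω* = 2/(1+√(1−ρ_J²)) = 2/(1+0.0506492) = 2/1.0506492 = 1.903585.
At ω = 1.903585 every |λ(B_ω)| = ω−1, so ρ_SOR = 0.903585.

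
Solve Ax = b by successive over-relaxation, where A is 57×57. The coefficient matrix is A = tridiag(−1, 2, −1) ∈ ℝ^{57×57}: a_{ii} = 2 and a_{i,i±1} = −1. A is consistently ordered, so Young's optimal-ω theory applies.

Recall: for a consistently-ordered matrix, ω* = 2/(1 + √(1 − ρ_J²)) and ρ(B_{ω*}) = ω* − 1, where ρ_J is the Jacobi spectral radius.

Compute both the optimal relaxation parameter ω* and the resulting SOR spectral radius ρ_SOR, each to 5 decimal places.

With n=57, ρ(Jacobi) = cos(π/58) = 0.99853.
√(1−ρ_J²) = |sin(π/58)| = 0.054139
Young: ω* = 2/(1+√(1−ρ_J²)) = 2/(1+0.054139) = 2/1.054139 = 1.89728.
At ω = 1.89728 every |λ(B_ω)| = ω−1, so ρ_SOR = 0.89728.

ω* = 1.89728, ρ_SOR = 0.89728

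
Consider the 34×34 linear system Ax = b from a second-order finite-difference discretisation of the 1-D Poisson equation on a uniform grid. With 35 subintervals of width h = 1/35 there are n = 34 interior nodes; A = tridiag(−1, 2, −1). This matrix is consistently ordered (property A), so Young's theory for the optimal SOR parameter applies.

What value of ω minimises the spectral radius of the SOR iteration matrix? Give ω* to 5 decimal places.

With n=34, ρ(Jacobi) = cos(π/35) = 0.99597.
√(1−ρ_J²) = |sin(π/35)| = 0.089639
ω* = 2 / (1 + 0.089639) = 2 / 1.089639 ≈ 1.83547.
Hence ρ(B_{ω*}) = 1.83547 − 1 = 0.83547.

ω* = 1.83547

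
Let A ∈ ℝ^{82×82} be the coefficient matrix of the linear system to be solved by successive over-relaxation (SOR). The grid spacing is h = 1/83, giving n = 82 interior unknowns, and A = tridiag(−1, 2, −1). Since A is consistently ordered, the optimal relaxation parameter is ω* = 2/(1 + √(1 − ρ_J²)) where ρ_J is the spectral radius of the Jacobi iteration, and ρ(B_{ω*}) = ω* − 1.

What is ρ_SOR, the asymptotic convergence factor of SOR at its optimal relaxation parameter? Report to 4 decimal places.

[ρ_J] n=82: ρ(B_J) = cos(π/(n+1)) = cos(π/83) = 0.9993.
√(1 − cos²(π/83)) = sin(π/83) ≈ 0.03784.
ω* = 2 / (1 + 0.03784) = 2 / 1.03784 ≈ 1.9271.
and ρ(B_{ω*}) = 1.9271 − 1 = 0.9271.

ρ_SOR = 0.9271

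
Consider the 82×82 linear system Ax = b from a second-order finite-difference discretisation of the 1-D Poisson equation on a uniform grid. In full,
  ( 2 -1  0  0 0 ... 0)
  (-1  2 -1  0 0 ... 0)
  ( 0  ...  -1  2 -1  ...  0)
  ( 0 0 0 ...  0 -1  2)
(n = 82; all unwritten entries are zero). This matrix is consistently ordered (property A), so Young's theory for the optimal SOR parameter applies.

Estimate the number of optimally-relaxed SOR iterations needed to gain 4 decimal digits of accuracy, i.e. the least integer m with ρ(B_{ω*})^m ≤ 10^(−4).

m = 122

B_J for the 82×82 system has eigenvalues cos(kπ/83); ρ_J = cos(π/83) = 0.9992838.
1 − cos²(π/83) = sin²(π/83) ⇒ √(1−ρ_J²) = sin(π/83) = 0.0378415.
ω* = 2/(1 + 0.0378415) = 2/1.0378415 = 1.9270765.
ρ_SOR = ω* − 1 ≈ 0.9270765.
m ≥ 4·ln10 / (−ln 0.9270765) = 121.638; smallest integer m = 122.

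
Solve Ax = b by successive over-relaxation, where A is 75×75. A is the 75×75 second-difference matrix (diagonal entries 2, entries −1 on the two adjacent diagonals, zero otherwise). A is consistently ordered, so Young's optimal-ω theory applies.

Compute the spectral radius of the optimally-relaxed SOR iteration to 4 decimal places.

ρ_SOR = 0.9206

½·tridiag(1,0,1) at n=75: λ_k = cos(kπ/76); max |λ| at k=1 ⇒ ρ_J = cos(π/76) ≈ 0.9991.
√(1−ρ_J²) simplifies to sin(π/76) = 0.04132.
[ω*] 2 ÷ (1 + 0.04132) = 2 ÷ 1.04132 = 1.9206.
At ω = 1.9206 every |λ(B_ω)| = ω−1, so ρ_SOR = 0.9206.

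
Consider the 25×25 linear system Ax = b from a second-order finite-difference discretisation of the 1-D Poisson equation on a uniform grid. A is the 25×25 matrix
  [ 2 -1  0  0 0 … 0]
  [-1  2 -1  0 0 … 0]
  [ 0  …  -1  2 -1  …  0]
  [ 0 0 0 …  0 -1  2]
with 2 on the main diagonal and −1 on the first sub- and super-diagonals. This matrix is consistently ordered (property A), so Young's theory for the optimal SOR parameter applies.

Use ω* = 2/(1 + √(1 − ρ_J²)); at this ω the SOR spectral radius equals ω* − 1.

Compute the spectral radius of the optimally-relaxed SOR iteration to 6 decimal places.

ρ_J = max_k |cos(kπ/26)| = cos(π/26) = 0.992709
√(1 − cos²(π/26)) = sin(π/26) ≈ 0.1205367.
ω* = 2 / (1 + 0.1205367) = 2 / 1.1205367 ≈ 1.784859.
At ω = 1.784859 every |λ(B_ω)| = ω−1, so ρ_SOR = 0.784859.

ρ_SOR = 0.784859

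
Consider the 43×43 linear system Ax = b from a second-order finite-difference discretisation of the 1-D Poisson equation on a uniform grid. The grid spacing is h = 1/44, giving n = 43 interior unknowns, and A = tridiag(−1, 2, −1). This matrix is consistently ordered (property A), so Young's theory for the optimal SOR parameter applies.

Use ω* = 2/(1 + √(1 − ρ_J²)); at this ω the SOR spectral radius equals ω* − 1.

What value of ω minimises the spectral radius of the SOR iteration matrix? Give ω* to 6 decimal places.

n=43: λ(B_J) = 1 − λ(A)/2 = cos(kπ/44); k=1 gives ρ_J = 0.997452.
root = sin(π/44) = 0.0713392  (since 1−cos² = sin²).
ω* = 2/(1 + 0.0713392) = 2/1.0713392 = 1.866822.
and ρ(B_{ω*}) = 1.866822 − 1 = 0.866822.

ω* = 1.866822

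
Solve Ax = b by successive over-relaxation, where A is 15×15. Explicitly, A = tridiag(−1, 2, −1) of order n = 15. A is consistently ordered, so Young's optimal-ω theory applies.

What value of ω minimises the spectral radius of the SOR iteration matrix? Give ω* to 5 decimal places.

spectrum of D⁻¹(L+U) = {cos(kπ/16) : 1≤k≤15}; ρ_J = cos(π/16) = 0.98079.
1 − cos²(π/16) = sin²(π/16) ⇒ √(1−ρ_J²) = sin(π/16) = 0.195090.
[ω*] 2 ÷ (1 + 0.195090) = 2 ÷ 1.195090 = 1.67351.
ρ_SOR = ω* − 1 ≈ 0.67351.

ω* = 1.67351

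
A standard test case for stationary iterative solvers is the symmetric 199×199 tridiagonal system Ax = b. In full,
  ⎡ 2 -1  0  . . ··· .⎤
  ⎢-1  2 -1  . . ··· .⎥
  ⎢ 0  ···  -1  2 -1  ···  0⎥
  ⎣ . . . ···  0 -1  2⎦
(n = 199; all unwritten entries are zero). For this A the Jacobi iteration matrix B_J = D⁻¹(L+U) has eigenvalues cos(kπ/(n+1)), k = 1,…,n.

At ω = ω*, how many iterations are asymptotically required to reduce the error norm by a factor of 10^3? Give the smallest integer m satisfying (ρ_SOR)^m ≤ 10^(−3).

m = 220

[ρ_J] n=199: ρ(B_J) = cos(π/(n+1)) = cos(π/200) = 0.9998766.
√(1 − cos²(π/200)) = sin(π/200) ≈ 0.0157073.
ω* = 2/(1+0.0157073) = 1.9690712
At ω = 1.9690712 every |λ(B_ω)| = ω−1, so ρ_SOR = 0.9690712.
3·ln10 = 6.90776; −ln(0.9690712) = 0.0314172; m = ⌈6.90776/0.0314172⌉ = ⌈219.872⌉ = 220.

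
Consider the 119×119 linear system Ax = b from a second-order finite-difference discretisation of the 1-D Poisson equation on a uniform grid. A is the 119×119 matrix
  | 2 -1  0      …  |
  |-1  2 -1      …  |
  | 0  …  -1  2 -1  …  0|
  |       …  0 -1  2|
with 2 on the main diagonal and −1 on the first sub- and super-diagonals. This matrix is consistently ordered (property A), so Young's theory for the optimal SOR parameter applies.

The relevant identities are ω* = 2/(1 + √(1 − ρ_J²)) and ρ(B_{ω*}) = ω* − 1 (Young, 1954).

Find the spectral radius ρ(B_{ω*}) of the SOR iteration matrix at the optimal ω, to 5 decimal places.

ρ_SOR = 0.94898

½·tridiag(1,0,1) at n=119: λ_k = cos(kπ/120); max |λ| at k=1 ⇒ ρ_J = cos(π/120) ≈ 0.99966.
1 − cos²(π/120) = sin²(π/120) ⇒ √(1−ρ_J²) = sin(π/120) = 0.026177.
[ω*] 2 ÷ (1 + 0.026177) = 2 ÷ 1.026177 = 1.94898.
ρ(B_{ω*}) = ω*−1 = 0.94898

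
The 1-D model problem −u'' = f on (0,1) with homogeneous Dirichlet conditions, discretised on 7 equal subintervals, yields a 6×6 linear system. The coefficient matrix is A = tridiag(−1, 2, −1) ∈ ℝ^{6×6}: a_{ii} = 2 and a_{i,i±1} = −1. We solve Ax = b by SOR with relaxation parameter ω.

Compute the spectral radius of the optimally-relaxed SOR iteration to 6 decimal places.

ρ_SOR = 0.394813

n=6: λ(B_J) = 1 − λ(A)/2 = cos(kπ/7); k=1 gives ρ_J = 0.900969.
1 − cos²(π/7) = sin²(π/7) ⇒ √(1−ρ_J²) = sin(π/7) = 0.4338837.
ω* = 2 / (1 + 0.4338837) = 2 / 1.4338837 ≈ 1.394813.
ρ_SOR = ω* − 1 ≈ 0.394813.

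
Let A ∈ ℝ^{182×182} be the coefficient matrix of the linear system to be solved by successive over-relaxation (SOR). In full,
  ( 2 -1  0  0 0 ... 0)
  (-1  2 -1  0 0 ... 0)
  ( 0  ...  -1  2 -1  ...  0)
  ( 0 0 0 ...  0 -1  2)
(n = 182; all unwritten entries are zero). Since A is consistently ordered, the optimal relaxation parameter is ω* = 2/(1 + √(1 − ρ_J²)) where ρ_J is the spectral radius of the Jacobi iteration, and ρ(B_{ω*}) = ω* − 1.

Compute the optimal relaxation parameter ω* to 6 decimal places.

ω* = 1.966247

ρ_J = max_k |cos(kπ/183)| = cos(π/183) = 0.999853
√(1−ρ_J²) = |sin(π/183)| = 0.0171663
[ω*] 2 ÷ (1 + 0.0171663) = 2 ÷ 1.0171663 = 1.966247.
ρ(B_{ω*}) = ω*−1 = 0.966247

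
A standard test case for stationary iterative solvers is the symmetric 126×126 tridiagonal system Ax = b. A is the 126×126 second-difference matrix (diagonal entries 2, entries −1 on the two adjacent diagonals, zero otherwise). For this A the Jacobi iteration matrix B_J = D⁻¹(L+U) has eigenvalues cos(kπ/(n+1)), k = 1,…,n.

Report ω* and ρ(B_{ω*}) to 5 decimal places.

With n=126, ρ(Jacobi) = cos(π/127) = 0.99969.
root = sin(π/127) = 0.024734  (since 1−cos² = sin²).
[ω*] 2 ÷ (1 + 0.024734) = 2 ÷ 1.024734 = 1.95173.
ρ(B_{ω*}) = ω*−1 = 0.95173

ω* = 1.95173, ρ_SOR = 0.95173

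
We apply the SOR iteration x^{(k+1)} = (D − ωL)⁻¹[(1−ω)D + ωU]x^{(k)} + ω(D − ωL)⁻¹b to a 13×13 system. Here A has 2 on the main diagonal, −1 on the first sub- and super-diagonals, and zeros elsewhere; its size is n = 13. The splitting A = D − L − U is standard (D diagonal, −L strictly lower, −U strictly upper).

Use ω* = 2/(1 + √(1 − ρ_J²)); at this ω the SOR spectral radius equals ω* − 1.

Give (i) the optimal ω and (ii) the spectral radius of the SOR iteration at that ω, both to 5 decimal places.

ω* = 1.63596, ρ_SOR = 0.63596

spectrum of D⁻¹(L+U) = {cos(kπ/14) : 1≤k≤13}; ρ_J = cos(π/14) = 0.97493.
root = sin(π/14) = 0.222521  (since 1−cos² = sin²).
ω* = 2/(1 + 0.222521) = 2/1.222521 = 1.63596.
ρ(B_{ω*}) = ω*−1 = 0.63596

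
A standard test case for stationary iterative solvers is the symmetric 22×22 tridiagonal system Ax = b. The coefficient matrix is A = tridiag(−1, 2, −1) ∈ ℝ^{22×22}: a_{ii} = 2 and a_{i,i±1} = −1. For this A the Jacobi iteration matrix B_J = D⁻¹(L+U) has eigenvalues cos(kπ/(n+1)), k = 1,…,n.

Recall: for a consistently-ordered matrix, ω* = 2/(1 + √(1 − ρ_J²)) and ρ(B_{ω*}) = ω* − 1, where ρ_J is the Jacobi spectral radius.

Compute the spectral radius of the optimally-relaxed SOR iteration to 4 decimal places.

ρ_SOR = 0.7603

ρ_J = max_k |cos(kπ/23)| = cos(π/23) = 0.9907
root = sin(π/23) = 0.13617  (since 1−cos² = sin²).
Young: ω* = 2/(1+√(1−ρ_J²)) = 2/(1+0.13617) = 2/1.13617 = 1.7603.
ρ(B_{ω*}) = ω*−1 = 0.7603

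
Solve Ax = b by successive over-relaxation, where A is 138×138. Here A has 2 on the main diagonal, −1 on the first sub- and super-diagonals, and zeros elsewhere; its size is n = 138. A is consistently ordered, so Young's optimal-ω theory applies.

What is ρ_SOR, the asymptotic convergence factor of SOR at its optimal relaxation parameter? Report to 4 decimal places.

ρ_SOR = 0.9558

½·tridiag(1,0,1) at n=138: λ_k = cos(kπ/139); max |λ| at k=1 ⇒ ρ_J = cos(π/139) ≈ 0.9997.
root = sin(π/139) = 0.02260  (since 1−cos² = sin²).
ω* = 2/(1 + 0.02260) = 2/1.02260 = 1.9558.
ρ(B_{ω*}) = ω*−1 = 0.9558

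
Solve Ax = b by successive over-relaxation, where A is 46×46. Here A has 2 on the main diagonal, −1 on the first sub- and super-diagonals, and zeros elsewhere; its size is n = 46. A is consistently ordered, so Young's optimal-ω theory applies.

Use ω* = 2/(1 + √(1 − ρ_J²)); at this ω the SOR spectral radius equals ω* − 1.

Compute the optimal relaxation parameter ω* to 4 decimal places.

ω* = 1.8748

n=46: λ(B_J) = 1 − λ(A)/2 = cos(kπ/47); k=1 gives ρ_J = 0.9978.
√(1 − cos²(π/47)) = sin(π/47) ≈ 0.06679.
[ω*] 2 ÷ (1 + 0.06679) = 2 ÷ 1.06679 = 1.8748.
[ρ_SOR] ω* − 1 = 0.8748.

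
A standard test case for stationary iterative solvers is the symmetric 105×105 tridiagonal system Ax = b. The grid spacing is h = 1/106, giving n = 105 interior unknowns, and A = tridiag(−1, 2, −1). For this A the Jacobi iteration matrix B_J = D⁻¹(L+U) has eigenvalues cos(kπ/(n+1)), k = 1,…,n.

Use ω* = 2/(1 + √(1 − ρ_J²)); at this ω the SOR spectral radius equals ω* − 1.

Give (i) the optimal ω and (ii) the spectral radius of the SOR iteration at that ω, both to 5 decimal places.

ω* = 1.94244, ρ_SOR = 0.94244

B_J for the 105×105 system has eigenvalues cos(kπ/106); ρ_J = cos(π/106) = 0.99956.
1 − cos²(π/106) = sin²(π/106) ⇒ √(1−ρ_J²) = sin(π/106) = 0.029633.
Young: ω* = 2/(1+√(1−ρ_J²)) = 2/(1+0.029633) = 2/1.029633 = 1.94244.
[ρ_SOR] ω* − 1 = 0.94244.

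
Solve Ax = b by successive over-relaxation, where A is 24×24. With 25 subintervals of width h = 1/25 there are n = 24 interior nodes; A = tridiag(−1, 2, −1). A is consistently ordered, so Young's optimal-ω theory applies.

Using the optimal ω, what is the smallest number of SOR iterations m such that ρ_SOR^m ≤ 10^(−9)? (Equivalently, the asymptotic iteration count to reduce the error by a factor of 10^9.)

m = 83

½·tridiag(1,0,1) at n=24: λ_k = cos(kπ/25); max |λ| at k=1 ⇒ ρ_J = cos(π/25) ≈ 0.9921147.
root = sin(π/25) = 0.1253332  (since 1−cos² = sin²).
Young: ω* = 2/(1+√(1−ρ_J²)) = 2/(1+0.1253332) = 2/1.1253332 = 1.7772514.
and ρ(B_{ω*}) = 1.7772514 − 1 = 0.7772514.
Need (0.7772514)^m ≤ 10^(−9): m ≥ 9·ln10/|ln 0.7772514| = 20.7233/0.251991 = 82.238 ⇒ m = 83.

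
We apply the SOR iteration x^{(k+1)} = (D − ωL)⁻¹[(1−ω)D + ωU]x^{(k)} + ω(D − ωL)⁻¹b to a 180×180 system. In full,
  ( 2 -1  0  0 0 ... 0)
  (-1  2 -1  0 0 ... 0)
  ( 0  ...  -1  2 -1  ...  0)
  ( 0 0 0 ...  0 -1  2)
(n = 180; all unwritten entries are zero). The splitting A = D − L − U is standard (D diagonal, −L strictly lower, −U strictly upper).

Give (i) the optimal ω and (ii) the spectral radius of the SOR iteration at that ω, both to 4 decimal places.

ω* = 1.9659, ρ_SOR = 0.9659

[ρ_J] n=180: ρ(B_J) = cos(π/(n+1)) = cos(π/181) = 0.9998.
1 − cos²(π/181) = sin²(π/181) ⇒ √(1−ρ_J²) = sin(π/181) = 0.01736.
Young: ω* = 2/(1+√(1−ρ_J²)) = 2/(1+0.01736) = 2/1.01736 = 1.9659.
ρ_SOR = ω* − 1 ≈ 0.9659.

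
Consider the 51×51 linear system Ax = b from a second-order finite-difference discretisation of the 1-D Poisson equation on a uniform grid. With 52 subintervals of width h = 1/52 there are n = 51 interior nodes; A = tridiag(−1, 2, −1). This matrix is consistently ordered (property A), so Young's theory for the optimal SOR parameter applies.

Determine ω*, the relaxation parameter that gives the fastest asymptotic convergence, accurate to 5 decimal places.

ω* = 1.88612

½·tridiag(1,0,1) at n=51: λ_k = cos(kπ/52); max |λ| at k=1 ⇒ ρ_J = cos(π/52) ≈ 0.99818.
√(1−ρ_J²) simplifies to sin(π/52) = 0.060378.
ω* = 2/(1+0.060378) = 1.88612
ρ_SOR = ω* − 1 = 1.88612 − 1 = 0.88612.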